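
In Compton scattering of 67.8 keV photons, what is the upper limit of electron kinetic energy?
14.2185 keV

Maximum energy transfer occurs at θ = 180° (backscattering).

Initial photon: E₀ = 67.8 keV → λ₀ = 18.2868 pm

Maximum Compton shift (at 180°):
Δλ_max = 2λ_C = 2 × 2.4263 = 4.8526 pm

Final wavelength:
λ' = 18.2868 + 4.8526 = 23.1394 pm

Minimum photon energy (maximum energy to electron):
E'_min = hc/λ' = 53.5815 keV

Maximum electron kinetic energy:
K_max = E₀ - E'_min = 67.8000 - 53.5815 = 14.2185 keV

(Intermediate values are shown rounded; full precision is carried through to the final answer.)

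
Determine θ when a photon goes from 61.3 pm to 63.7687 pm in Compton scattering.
91.00°

First find the wavelength shift:
Δλ = λ' - λ = 63.7687 - 61.3 = 2.4687 pm

Using Δλ = λ_C(1 - cos θ), with λ_C = h/(m_e·c) ≈ 2.42631024 pm:
cos θ = 1 - Δλ/λ_C
cos θ = 1 - 2.4687/2.42631024
cos θ = -0.017471

θ = arccos(-0.017471)
θ = 91.00°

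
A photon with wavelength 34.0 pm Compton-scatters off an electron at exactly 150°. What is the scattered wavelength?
38.5276 pm

Using the Compton formula: λ' = λ + λ_C(1 − cos θ)

For θ = 150°, cos θ = -√3/2 (exact) ≈ -0.8660, so:
1 − cos 150° = 1 − (-√3/2) ≈ 1.8660

Δλ = λ_C × 1.8660 = 2.4263 × 1.8660 = 4.5276 pm

λ' = 34.0 + 4.5276 = 38.5276 pm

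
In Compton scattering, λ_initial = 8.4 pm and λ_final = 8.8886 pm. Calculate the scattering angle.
37.00°

First find the wavelength shift:
Δλ = λ' - λ = 8.8886 - 8.4 = 0.4886 pm

Using Δλ = λ_C(1 - cos θ), with λ_C = h/(m_e·c) ≈ 2.42631024 pm:
cos θ = 1 - Δλ/λ_C
cos θ = 1 - 0.4886/2.42631024
cos θ = 0.798624

θ = arccos(0.798624)
θ = 37.00°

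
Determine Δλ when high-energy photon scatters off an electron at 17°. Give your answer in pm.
0.1060 pm

Using the Compton scattering formula:
Δλ = λ_C(1 - cos θ)

where λ_C = h/(m_e·c) ≈ 2.4263 pm is the Compton wavelength of an electron.

For θ = 17°:
cos(17°) = 0.9563
1 - cos(17°) = 0.0437

Δλ = 2.4263 × 0.0437
Δλ = 0.1060 pm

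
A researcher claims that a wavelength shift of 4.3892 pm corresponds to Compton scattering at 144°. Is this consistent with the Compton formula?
Yes, consistent

Calculate the expected shift for θ = 144°:

Δλ_expected = λ_C(1 - cos(144°))
Δλ_expected = 2.4263 × (1 - cos(144°))
Δλ_expected = 2.4263 × 1.8090
Δλ_expected = 4.3892 pm

Given shift: 4.3892 pm
Expected shift: 4.3892 pm
Difference: 0.0000 pm

The values match. This is consistent with Compton scattering at the stated angle.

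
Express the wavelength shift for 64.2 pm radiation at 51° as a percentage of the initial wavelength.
1.4009%

Calculate the Compton shift:
Δλ = λ_C(1 - cos(51°))
Δλ = 2.4263 × (1 - cos(51°))
Δλ = 2.4263 × 0.3707
Δλ = 0.8994 pm

Percentage change:
(Δλ/λ₀) × 100 = (0.8994/64.2) × 100
= 1.4009%

(Intermediate values are shown rounded; full precision is carried through to the final answer.)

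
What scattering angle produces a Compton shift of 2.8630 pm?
100.37°

From the Compton formula Δλ = λ_C(1 - cos θ), we can solve for θ:

cos θ = 1 - Δλ/λ_C

Given:
- Δλ = 2.8630 pm
- λ_C = h/(m_e·c) ≈ 2.42631024 pm

cos θ = 1 - 2.8630/2.42631024
cos θ = 1 - 1.179981
cos θ = -0.179981

θ = arccos(-0.179981)
θ = 100.37°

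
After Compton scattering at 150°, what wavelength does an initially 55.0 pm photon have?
59.5276 pm

Using the Compton formula: λ' = λ + λ_C(1 − cos θ)

For θ = 150°, cos θ = -√3/2 (exact) ≈ -0.8660, so:
1 − cos 150° = 1 − (-√3/2) ≈ 1.8660

Δλ = λ_C × 1.8660 = 2.4263 × 1.8660 = 4.5276 pm

λ' = 55.0 + 4.5276 = 59.5276 pm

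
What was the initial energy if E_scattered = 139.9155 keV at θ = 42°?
150.5000 keV

Convert final energy to wavelength (hc ≈ 1239.842 keV·pm):
λ' = hc/E' = 1239.842 / 139.9155 = 8.8614 pm

Calculate the Compton shift:
Δλ = λ_C(1 - cos(42°))
Δλ = 2.4263 × (1 - cos(42°))
Δλ = 0.6232 pm

Initial wavelength:
λ = λ' - Δλ = 8.8614 - 0.6232 = 8.2382 pm

Initial energy:
E = hc/λ = 1239.842 / 8.2382 = 150.5000 keV

(Intermediate values are shown rounded; full precision is carried through to the final answer.)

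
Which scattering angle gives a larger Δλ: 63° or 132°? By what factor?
132° produces the larger shift by a factor of 3.057

Calculate both shifts using Δλ = λ_C(1 - cos θ):

For θ₁ = 63°:
Δλ₁ = 2.4263 × (1 - cos(63°))
Δλ₁ = 2.4263 × 0.5460
Δλ₁ = 1.3248 pm

For θ₂ = 132°:
Δλ₂ = 2.4263 × (1 - cos(132°))
Δλ₂ = 2.4263 × 1.6691
Δλ₂ = 4.0498 pm

The 132° angle produces the larger shift.
Ratio: 4.0498/1.3248 = 3.057

(Intermediate values are shown rounded; full precision is carried through to the final answer.)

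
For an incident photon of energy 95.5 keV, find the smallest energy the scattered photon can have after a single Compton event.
69.5163 keV (at θ = 180°)

The scattered photon has minimum energy when its wavelength is maximum, i.e., when the Compton shift Δλ = λ_C(1 − cos θ) is maximum. This occurs at θ = 180° (backscattering), giving Δλ_max = 2λ_C = 4.8526 pm.

Initial wavelength: λ₀ = hc/E₀ = 12.9826 pm
Maximum final wavelength: λ'_max = λ₀ + 2λ_C = 12.9826 + 4.8526 = 17.8353 pm
Minimum final energy: E'_min = hc/λ'_max = 69.5163 keV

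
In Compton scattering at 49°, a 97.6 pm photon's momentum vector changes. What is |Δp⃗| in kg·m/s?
5.6071e-24 kg·m/s

Photon momentum magnitude is p = h/λ.

Initial momentum:
p₀ = h/λ = 6.6261e-34/9.7600e-11 = 6.7890e-24 kg·m/s

After scattering:
λ' = λ + Δλ = 97.6 + 0.8345 = 98.4345 pm
p' = h/λ' = 6.6261e-34/9.8435e-11 = 6.7315e-24 kg·m/s

Momentum is a vector; the scattered photon's direction makes angle θ = 49° with the incident direction. The magnitude of the vector change Δp⃗ = p⃗₀ − p⃗' is found from the law of cosines:
|Δp⃗|² = p₀² + p'² − 2p₀p'cos θ
|Δp⃗|² = (6.7890e-24)² + (6.7315e-24)² − 2·6.7890e-24·6.7315e-24·cos(49°)
|Δp⃗| = 5.6071e-24 kg·m/s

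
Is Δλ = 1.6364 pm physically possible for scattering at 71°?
Yes, consistent

Calculate the expected shift for θ = 71°:

Δλ_expected = λ_C(1 - cos(71°))
Δλ_expected = 2.4263 × (1 - cos(71°))
Δλ_expected = 2.4263 × 0.6744
Δλ_expected = 1.6364 pm

Given shift: 1.6364 pm
Expected shift: 1.6364 pm
Difference: 0.0000 pm

The values match. This is consistent with Compton scattering at the stated angle.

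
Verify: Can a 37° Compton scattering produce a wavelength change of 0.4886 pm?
Yes, consistent

Calculate the expected shift for θ = 37°:

Δλ_expected = λ_C(1 - cos(37°))
Δλ_expected = 2.4263 × (1 - cos(37°))
Δλ_expected = 2.4263 × 0.2014
Δλ_expected = 0.4886 pm

Given shift: 0.4886 pm
Expected shift: 0.4886 pm
Difference: 0.0000 pm

The values match. This is consistent with Compton scattering at the stated angle.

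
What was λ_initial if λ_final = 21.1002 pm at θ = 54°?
20.1000 pm

From λ' = λ + Δλ, we have λ = λ' - Δλ

First calculate the Compton shift:
Δλ = λ_C(1 - cos θ)
Δλ = 2.4263 × (1 - cos(54°))
Δλ = 2.4263 × 0.4122
Δλ = 1.0002 pm

Initial wavelength:
λ = λ' - Δλ
λ = 21.1002 - 1.0002
λ = 20.1000 pm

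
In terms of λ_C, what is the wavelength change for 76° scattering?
0.7581 λ_C

The Compton shift formula is:
Δλ = λ_C(1 - cos θ)

Dividing both sides by λ_C:
Δλ/λ_C = 1 - cos θ

For θ = 76°:
Δλ/λ_C = 1 - cos(76°)
Δλ/λ_C = 1 - 0.2419
Δλ/λ_C = 0.7581

This means the shift is 0.7581 × λ_C = 1.8393 pm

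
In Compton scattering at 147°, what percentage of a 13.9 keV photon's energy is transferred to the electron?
0.0476 (or 4.76%)

Calculate initial and final photon energies:

Initial: E₀ = 13.9 keV → λ₀ = 89.1973 pm
Compton shift: Δλ = 4.4612 pm
Final wavelength: λ' = 93.6585 pm
Final energy: E' = 13.2379 keV

Fractional energy loss:
(E₀ - E')/E₀ = (13.9000 - 13.2379)/13.9000
= 0.6621/13.9000
= 0.0476
= 4.76%

(Intermediate values are shown rounded; full precision is carried through to the final answer.)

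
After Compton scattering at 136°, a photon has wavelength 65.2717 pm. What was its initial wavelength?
61.1000 pm

From λ' = λ + Δλ, we have λ = λ' - Δλ

First calculate the Compton shift:
Δλ = λ_C(1 - cos θ)
Δλ = 2.4263 × (1 - cos(136°))
Δλ = 2.4263 × 1.7193
Δλ = 4.1717 pm

Initial wavelength:
λ = λ' - Δλ
λ = 65.2717 - 4.1717
λ = 61.1000 pm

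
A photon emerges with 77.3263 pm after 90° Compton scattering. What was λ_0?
74.9000 pm

From λ' = λ + Δλ, we have λ = λ' - Δλ

First calculate the Compton shift:
Δλ = λ_C(1 - cos θ)
Δλ = 2.4263 × (1 - cos(90°))
Δλ = 2.4263 × 1.0000
Δλ = 2.4263 pm

Initial wavelength:
λ = λ' - Δλ
λ = 77.3263 - 2.4263
λ = 74.9000 pm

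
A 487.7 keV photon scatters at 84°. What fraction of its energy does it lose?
0.4608 (or 46.08%)

Calculate initial and final photon energies:

Initial: E₀ = 487.7 keV → λ₀ = 2.5422 pm
Compton shift: Δλ = 2.1727 pm
Final wavelength: λ' = 4.7149 pm
Final energy: E' = 262.9617 keV

Fractional energy loss:
(E₀ - E')/E₀ = (487.7000 - 262.9617)/487.7000
= 224.7383/487.7000
= 0.4608
= 46.08%

(Intermediate values are shown rounded; full precision is carried through to the final answer.)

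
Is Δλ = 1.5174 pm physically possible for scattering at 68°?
Yes, consistent

Calculate the expected shift for θ = 68°:

Δλ_expected = λ_C(1 - cos(68°))
Δλ_expected = 2.4263 × (1 - cos(68°))
Δλ_expected = 2.4263 × 0.6254
Δλ_expected = 1.5174 pm

Given shift: 1.5174 pm
Expected shift: 1.5174 pm
Difference: 0.0000 pm

The values match. This is consistent with Compton scattering at the stated angle.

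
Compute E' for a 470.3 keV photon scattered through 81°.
264.7521 keV

First convert energy to wavelength:
λ = hc/E, with hc ≈ 1239.842 keV·pm (i.e. 1239.842 eV·nm)

For E = 470.3 keV = 470300 eV:
λ = 1239.842 keV·pm / 470.3 keV
λ = 2.6363 pm

Calculate the Compton shift:
Δλ = λ_C(1 - cos(81°)) = 2.4263 × 0.8436
Δλ = 2.0468 pm

Final wavelength:
λ' = 2.6363 + 2.0468 = 4.6830 pm

Final energy:
E' = hc/λ' = 1239.842 / 4.6830 = 264.7521 keV

(Intermediate values are shown rounded; full precision is carried through to the final answer.)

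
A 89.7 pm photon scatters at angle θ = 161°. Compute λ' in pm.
94.4204 pm

Using the Compton scattering formula:
λ' = λ + Δλ = λ + λ_C(1 - cos θ)

Given:
- Initial wavelength λ = 89.7 pm
- Scattering angle θ = 161°
- Compton wavelength λ_C ≈ 2.4263 pm

Calculate the shift:
Δλ = 2.4263 × (1 - cos(161°))
Δλ = 2.4263 × 1.9455
Δλ = 4.7204 pm

Final wavelength:
λ' = 89.7 + 4.7204 = 94.4204 pm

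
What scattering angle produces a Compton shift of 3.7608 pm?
123.37°

From the Compton formula Δλ = λ_C(1 - cos θ), we can solve for θ:

cos θ = 1 - Δλ/λ_C

Given:
- Δλ = 3.7608 pm
- λ_C = h/(m_e·c) ≈ 2.42631024 pm

cos θ = 1 - 3.7608/2.42631024
cos θ = 1 - 1.550008
cos θ = -0.550008

θ = arccos(-0.550008)
θ = 123.37°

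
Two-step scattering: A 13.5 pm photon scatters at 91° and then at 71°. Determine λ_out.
17.6050 pm

Apply Compton shift twice:

First scattering at θ₁ = 91°:
Δλ₁ = λ_C(1 - cos(91°))
Δλ₁ = 2.4263 × 1.0175
Δλ₁ = 2.4687 pm

After first scattering:
λ₁ = 13.5 + 2.4687 = 15.9687 pm

Second scattering at θ₂ = 71°:
Δλ₂ = λ_C(1 - cos(71°))
Δλ₂ = 2.4263 × 0.6744
Δλ₂ = 1.6364 pm

Final wavelength:
λ₂ = 15.9687 + 1.6364 = 17.6050 pm

Total shift: Δλ_total = 2.4687 + 1.6364 = 4.1050 pm

(Intermediate values are shown rounded; full precision is carried through to the final answer.)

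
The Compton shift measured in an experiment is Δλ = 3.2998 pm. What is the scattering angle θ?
111.10°

From the Compton formula Δλ = λ_C(1 - cos θ), we can solve for θ:

cos θ = 1 - Δλ/λ_C

Given:
- Δλ = 3.2998 pm
- λ_C = h/(m_e·c) ≈ 2.42631024 pm

cos θ = 1 - 3.2998/2.42631024
cos θ = 1 - 1.360007
cos θ = -0.360007

θ = arccos(-0.360007)
θ = 111.10°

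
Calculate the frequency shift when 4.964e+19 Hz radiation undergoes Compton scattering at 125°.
1.923e+19 Hz (decrease)

Convert frequency to wavelength (c = 299792458 m/s):
λ₀ = c/f₀ = 299792458/4.964e+19 = 6.0393324e-12 m = 6.0393 pm

Calculate Compton shift:
Δλ = λ_C(1 - cos(125°)) = 3.8180 pm

Final wavelength:
λ' = λ₀ + Δλ = 6.0393 + 3.8180 = 9.8573 pm

Final frequency:
f' = c/λ' = 299792458/9.8573170e-12 = 3.0413190e+19 Hz

Frequency shift (decrease):
Δf = f₀ - f' = 4.964e+19 - 3.0413190e+19 = 1.923e+19 Hz

(Intermediate values are shown rounded; full precision is carried through to the final answer.)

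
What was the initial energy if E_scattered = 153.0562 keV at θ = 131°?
303.7002 keV

Convert final energy to wavelength (hc ≈ 1239.842 keV·pm):
λ' = hc/E' = 1239.842 / 153.0562 = 8.1006 pm

Calculate the Compton shift:
Δλ = λ_C(1 - cos(131°))
Δλ = 2.4263 × (1 - cos(131°))
Δλ = 4.0181 pm

Initial wavelength:
λ = λ' - Δλ = 8.1006 - 4.0181 = 4.0825 pm

Initial energy:
E = hc/λ = 1239.842 / 4.0825 = 303.7002 keV

(Intermediate values are shown rounded; full precision is carried through to the final answer.)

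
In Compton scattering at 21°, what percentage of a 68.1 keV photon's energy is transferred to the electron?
0.0088 (or 0.88%)

Calculate initial and final photon energies:

Initial: E₀ = 68.1 keV → λ₀ = 18.2062 pm
Compton shift: Δλ = 0.1612 pm
Final wavelength: λ' = 18.3674 pm
Final energy: E' = 67.5025 keV

Fractional energy loss:
(E₀ - E')/E₀ = (68.1000 - 67.5025)/68.1000
= 0.5975/68.1000
= 0.0088
= 0.88%

(Intermediate values are shown rounded; full precision is carried through to the final answer.)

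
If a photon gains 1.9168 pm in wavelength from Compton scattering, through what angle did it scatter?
77.88°

From the Compton formula Δλ = λ_C(1 - cos θ), we can solve for θ:

cos θ = 1 - Δλ/λ_C

Given:
- Δλ = 1.9168 pm
- λ_C = h/(m_e·c) ≈ 2.42631024 pm

cos θ = 1 - 1.9168/2.42631024
cos θ = 1 - 0.790006
cos θ = 0.209994

θ = arccos(0.209994)
θ = 77.88°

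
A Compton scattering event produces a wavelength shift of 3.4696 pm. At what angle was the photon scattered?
115.47°

From the Compton formula Δλ = λ_C(1 - cos θ), we can solve for θ:

cos θ = 1 - Δλ/λ_C

Given:
- Δλ = 3.4696 pm
- λ_C = h/(m_e·c) ≈ 2.42631024 pm

cos θ = 1 - 3.4696/2.42631024
cos θ = 1 - 1.429990
cos θ = -0.429990

θ = arccos(-0.429990)
θ = 115.47°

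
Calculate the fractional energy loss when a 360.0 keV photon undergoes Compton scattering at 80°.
0.3680 (or 36.80%)

Calculate initial and final photon energies:

Initial: E₀ = 360.0 keV → λ₀ = 3.4440 pm
Compton shift: Δλ = 2.0050 pm
Final wavelength: λ' = 5.4490 pm
Final energy: E' = 227.5361 keV

Fractional energy loss:
(E₀ - E')/E₀ = (360.0000 - 227.5361)/360.0000
= 132.4639/360.0000
= 0.3680
= 36.80%

(Intermediate values are shown rounded; full precision is carried through to the final answer.)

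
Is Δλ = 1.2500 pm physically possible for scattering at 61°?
Yes, consistent

Calculate the expected shift for θ = 61°:

Δλ_expected = λ_C(1 - cos(61°))
Δλ_expected = 2.4263 × (1 - cos(61°))
Δλ_expected = 2.4263 × 0.5152
Δλ_expected = 1.2500 pm

Given shift: 1.2500 pm
Expected shift: 1.2500 pm
Difference: 0.0000 pm

The values match. This is consistent with Compton scattering at the stated angle.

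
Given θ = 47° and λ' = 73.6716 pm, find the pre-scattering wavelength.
72.9000 pm

From λ' = λ + Δλ, we have λ = λ' - Δλ

First calculate the Compton shift:
Δλ = λ_C(1 - cos θ)
Δλ = 2.4263 × (1 - cos(47°))
Δλ = 2.4263 × 0.3180
Δλ = 0.7716 pm

Initial wavelength:
λ = λ' - Δλ
λ = 73.6716 - 0.7716
λ = 72.9000 pm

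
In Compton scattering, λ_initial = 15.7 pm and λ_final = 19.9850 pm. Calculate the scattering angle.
140.00°

First find the wavelength shift:
Δλ = λ' - λ = 19.9850 - 15.7 = 4.2850 pm

Using Δλ = λ_C(1 - cos θ), with λ_C = h/(m_e·c) ≈ 2.42631024 pm:
cos θ = 1 - Δλ/λ_C
cos θ = 1 - 4.2850/2.42631024
cos θ = -0.766056

θ = arccos(-0.766056)
θ = 140.00°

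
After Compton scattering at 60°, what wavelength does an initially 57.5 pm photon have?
58.7132 pm

Using the Compton formula: λ' = λ + λ_C(1 − cos θ)

For θ = 60°, cos θ = 1/2 (exact) = 0.5000, so:
1 − cos 60° = 1 − (1/2) = 0.5000

Δλ = λ_C × 0.5000 = 2.4263 × 0.5000 = 1.2132 pm

λ' = 57.5 + 1.2132 = 58.7132 pm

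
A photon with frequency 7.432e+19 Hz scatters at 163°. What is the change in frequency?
4.018e+19 Hz (decrease)

Convert frequency to wavelength (c = 299792458 m/s):
λ₀ = c/f₀ = 299792458/7.432e+19 = 4.0338059e-12 m = 4.0338 pm

Calculate Compton shift:
Δλ = λ_C(1 - cos(163°)) = 4.7466 pm

Final wavelength:
λ' = λ₀ + Δλ = 4.0338 + 4.7466 = 8.7804 pm

Final frequency:
f' = c/λ' = 299792458/8.7804082e-12 = 3.4143339e+19 Hz

Frequency shift (decrease):
Δf = f₀ - f' = 7.432e+19 - 3.4143339e+19 = 4.018e+19 Hz

(Intermediate values are shown rounded; full precision is carried through to the final answer.)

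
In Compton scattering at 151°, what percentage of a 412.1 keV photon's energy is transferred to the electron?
0.6019 (or 60.19%)

Calculate initial and final photon energies:

Initial: E₀ = 412.1 keV → λ₀ = 3.0086 pm
Compton shift: Δλ = 4.5484 pm
Final wavelength: λ' = 7.5570 pm
Final energy: E' = 164.0653 keV

Fractional energy loss:
(E₀ - E')/E₀ = (412.1000 - 164.0653)/412.1000
= 248.0347/412.1000
= 0.6019
= 60.19%

(Intermediate values are shown rounded; full precision is carried through to the final answer.)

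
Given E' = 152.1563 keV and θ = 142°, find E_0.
325.4001 keV

Convert final energy to wavelength (hc ≈ 1239.842 keV·pm):
λ' = hc/E' = 1239.842 / 152.1563 = 8.1485 pm

Calculate the Compton shift:
Δλ = λ_C(1 - cos(142°))
Δλ = 2.4263 × (1 - cos(142°))
Δλ = 4.3383 pm

Initial wavelength:
λ = λ' - Δλ = 8.1485 - 4.3383 = 3.8102 pm

Initial energy:
E = hc/λ = 1239.842 / 3.8102 = 325.4001 keV

(Intermediate values are shown rounded; full precision is carried through to the final answer.)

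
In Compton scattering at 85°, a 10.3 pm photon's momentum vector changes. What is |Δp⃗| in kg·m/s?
7.9674e-23 kg·m/s

Photon momentum magnitude is p = h/λ.

Initial momentum:
p₀ = h/λ = 6.6261e-34/1.0300e-11 = 6.4331e-23 kg·m/s

After scattering:
λ' = λ + Δλ = 10.3 + 2.2148 = 12.5148 pm
p' = h/λ' = 6.6261e-34/1.2515e-11 = 5.2946e-23 kg·m/s

Momentum is a vector; the scattered photon's direction makes angle θ = 85° with the incident direction. The magnitude of the vector change Δp⃗ = p⃗₀ − p⃗' is found from the law of cosines:
|Δp⃗|² = p₀² + p'² − 2p₀p'cos θ
|Δp⃗|² = (6.4331e-23)² + (5.2946e-23)² − 2·6.4331e-23·5.2946e-23·cos(85°)
|Δp⃗| = 7.9674e-23 kg·m/s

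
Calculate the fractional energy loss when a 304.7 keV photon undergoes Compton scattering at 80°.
0.3301 (or 33.01%)

Calculate initial and final photon energies:

Initial: E₀ = 304.7 keV → λ₀ = 4.0691 pm
Compton shift: Δλ = 2.0050 pm
Final wavelength: λ' = 6.0740 pm
Final energy: E' = 204.1213 keV

Fractional energy loss:
(E₀ - E')/E₀ = (304.7000 - 204.1213)/304.7000
= 100.5787/304.7000
= 0.3301
= 33.01%

(Intermediate values are shown rounded; full precision is carried through to the final answer.)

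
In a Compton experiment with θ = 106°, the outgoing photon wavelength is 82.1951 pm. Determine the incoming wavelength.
79.1000 pm

From λ' = λ + Δλ, we have λ = λ' - Δλ

First calculate the Compton shift:
Δλ = λ_C(1 - cos θ)
Δλ = 2.4263 × (1 - cos(106°))
Δλ = 2.4263 × 1.2756
Δλ = 3.0951 pm

Initial wavelength:
λ = λ' - Δλ
λ = 82.1951 - 3.0951
λ = 79.1000 pm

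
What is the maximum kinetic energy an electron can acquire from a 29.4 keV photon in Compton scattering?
3.0339 keV

Maximum energy transfer occurs at θ = 180° (backscattering).

Initial photon: E₀ = 29.4 keV → λ₀ = 42.1715 pm

Maximum Compton shift (at 180°):
Δλ_max = 2λ_C = 2 × 2.4263 = 4.8526 pm

Final wavelength:
λ' = 42.1715 + 4.8526 = 47.0241 pm

Minimum photon energy (maximum energy to electron):
E'_min = hc/λ' = 26.3661 keV

Maximum electron kinetic energy:
K_max = E₀ - E'_min = 29.4000 - 26.3661 = 3.0339 keV

(Intermediate values are shown rounded; full precision is carried through to the final answer.)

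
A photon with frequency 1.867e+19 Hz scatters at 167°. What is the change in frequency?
4.290e+18 Hz (decrease)

Convert frequency to wavelength (c = 299792458 m/s):
λ₀ = c/f₀ = 299792458/1.867e+19 = 1.6057443e-11 m = 16.0574 pm

Calculate Compton shift:
Δλ = λ_C(1 - cos(167°)) = 4.7904 pm

Final wavelength:
λ' = λ₀ + Δλ = 16.0574 + 4.7904 = 20.8479 pm

Final frequency:
f' = c/λ' = 299792458/2.0847877e-11 = 1.4379999e+19 Hz

Frequency shift (decrease):
Δf = f₀ - f' = 1.867e+19 - 1.4379999e+19 = 4.290e+18 Hz

(Intermediate values are shown rounded; full precision is carried through to the final answer.)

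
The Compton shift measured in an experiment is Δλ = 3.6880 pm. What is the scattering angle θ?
121.33°

From the Compton formula Δλ = λ_C(1 - cos θ), we can solve for θ:

cos θ = 1 - Δλ/λ_C

Given:
- Δλ = 3.6880 pm
- λ_C = h/(m_e·c) ≈ 2.42631024 pm

cos θ = 1 - 3.6880/2.42631024
cos θ = 1 - 1.520003
cos θ = -0.520003

θ = arccos(-0.520003)
θ = 121.33°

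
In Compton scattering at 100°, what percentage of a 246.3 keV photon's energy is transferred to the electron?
0.3613 (or 36.13%)

Calculate initial and final photon energies:

Initial: E₀ = 246.3 keV → λ₀ = 5.0339 pm
Compton shift: Δλ = 2.8476 pm
Final wavelength: λ' = 7.8815 pm
Final energy: E' = 157.3103 keV

Fractional energy loss:
(E₀ - E')/E₀ = (246.3000 - 157.3103)/246.3000
= 88.9897/246.3000
= 0.3613
= 36.13%

(Intermediate values are shown rounded; full precision is carried through to the final answer.)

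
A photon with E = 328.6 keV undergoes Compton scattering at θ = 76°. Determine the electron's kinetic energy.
107.6903 keV

By energy conservation: K_e = E_initial - E_final

First find the scattered photon energy:
Initial wavelength: λ = hc/E = 3.7731 pm
Compton shift: Δλ = λ_C(1 - cos(76°)) = 1.8393 pm
Final wavelength: λ' = 3.7731 + 1.8393 = 5.6124 pm
Final photon energy: E' = hc/λ' = 220.9097 keV

Electron kinetic energy:
K_e = E - E' = 328.6000 - 220.9097 = 107.6903 keV

(Intermediate values are shown rounded; full precision is carried through to the final answer.)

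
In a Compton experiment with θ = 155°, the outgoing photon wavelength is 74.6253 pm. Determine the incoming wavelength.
70.0000 pm

From λ' = λ + Δλ, we have λ = λ' - Δλ

First calculate the Compton shift:
Δλ = λ_C(1 - cos θ)
Δλ = 2.4263 × (1 - cos(155°))
Δλ = 2.4263 × 1.9063
Δλ = 4.6253 pm

Initial wavelength:
λ = λ' - Δλ
λ = 74.6253 - 4.6253
λ = 70.0000 pm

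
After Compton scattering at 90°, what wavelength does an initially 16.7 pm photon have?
19.1263 pm

Using the Compton formula: λ' = λ + λ_C(1 − cos θ)

For θ = 90°, cos θ = 0 (exact) = 0.0000, so:
1 − cos 90° = 1 − (0) = 1.0000

Δλ = λ_C × 1.0000 = 2.4263 × 1.0000 = 2.4263 pm

λ' = 16.7 + 2.4263 = 19.1263 pm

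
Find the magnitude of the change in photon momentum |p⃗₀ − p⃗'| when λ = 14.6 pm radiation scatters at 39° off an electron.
2.9797e-23 kg·m/s

Photon momentum magnitude is p = h/λ.

Initial momentum:
p₀ = h/λ = 6.6261e-34/1.4600e-11 = 4.5384e-23 kg·m/s

After scattering:
λ' = λ + Δλ = 14.6 + 0.5407 = 15.1407 pm
p' = h/λ' = 6.6261e-34/1.5141e-11 = 4.3763e-23 kg·m/s

Momentum is a vector; the scattered photon's direction makes angle θ = 39° with the incident direction. The magnitude of the vector change Δp⃗ = p⃗₀ − p⃗' is found from the law of cosines:
|Δp⃗|² = p₀² + p'² − 2p₀p'cos θ
|Δp⃗|² = (4.5384e-23)² + (4.3763e-23)² − 2·4.5384e-23·4.3763e-23·cos(39°)
|Δp⃗| = 2.9797e-23 kg·m/s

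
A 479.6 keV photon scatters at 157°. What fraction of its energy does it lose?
0.6432 (or 64.32%)

Calculate initial and final photon energies:

Initial: E₀ = 479.6 keV → λ₀ = 2.5852 pm
Compton shift: Δλ = 4.6597 pm
Final wavelength: λ' = 7.2449 pm
Final energy: E' = 171.1331 keV

Fractional energy loss:
(E₀ - E')/E₀ = (479.6000 - 171.1331)/479.6000
= 308.4669/479.6000
= 0.6432
= 64.32%

(Intermediate values are shown rounded; full precision is carried through to the final answer.)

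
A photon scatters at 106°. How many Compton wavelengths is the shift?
1.2756 λ_C

The Compton shift formula is:
Δλ = λ_C(1 - cos θ)

Dividing both sides by λ_C:
Δλ/λ_C = 1 - cos θ

For θ = 106°:
Δλ/λ_C = 1 - cos(106°)
Δλ/λ_C = 1 - -0.2756
Δλ/λ_C = 1.2756

This means the shift is 1.2756 × λ_C = 3.0951 pm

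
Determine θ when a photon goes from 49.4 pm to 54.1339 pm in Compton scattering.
162.00°

First find the wavelength shift:
Δλ = λ' - λ = 54.1339 - 49.4 = 4.7339 pm

Using Δλ = λ_C(1 - cos θ), with λ_C = h/(m_e·c) ≈ 2.42631024 pm:
cos θ = 1 - Δλ/λ_C
cos θ = 1 - 4.7339/2.42631024
cos θ = -0.951070

θ = arccos(-0.951070)
θ = 162.00°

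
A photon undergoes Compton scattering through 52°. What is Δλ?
0.9325 pm

Using the Compton scattering formula:
Δλ = λ_C(1 - cos θ)

where λ_C = h/(m_e·c) ≈ 2.4263 pm is the Compton wavelength of an electron.

For θ = 52°:
cos(52°) = 0.6157
1 - cos(52°) = 0.3843

Δλ = 2.4263 × 0.3843
Δλ = 0.9325 pm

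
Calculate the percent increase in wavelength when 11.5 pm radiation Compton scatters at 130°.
34.6601%

Calculate the Compton shift:
Δλ = λ_C(1 - cos(130°))
Δλ = 2.4263 × (1 - cos(130°))
Δλ = 2.4263 × 1.6428
Δλ = 3.9859 pm

Percentage change:
(Δλ/λ₀) × 100 = (3.9859/11.5) × 100
= 34.6601%

(Intermediate values are shown rounded; full precision is carried through to the final answer.)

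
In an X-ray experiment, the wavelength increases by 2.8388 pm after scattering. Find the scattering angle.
99.79°

From the Compton formula Δλ = λ_C(1 - cos θ), we can solve for θ:

cos θ = 1 - Δλ/λ_C

Given:
- Δλ = 2.8388 pm
- λ_C = h/(m_e·c) ≈ 2.42631024 pm

cos θ = 1 - 2.8388/2.42631024
cos θ = 1 - 1.170007
cos θ = -0.170007

θ = arccos(-0.170007)
θ = 99.79°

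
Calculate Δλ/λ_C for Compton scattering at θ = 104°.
1.2419 λ_C

The Compton shift formula is:
Δλ = λ_C(1 - cos θ)

Dividing both sides by λ_C:
Δλ/λ_C = 1 - cos θ

For θ = 104°:
Δλ/λ_C = 1 - cos(104°)
Δλ/λ_C = 1 - -0.2419
Δλ/λ_C = 1.2419

This means the shift is 1.2419 × λ_C = 3.0133 pm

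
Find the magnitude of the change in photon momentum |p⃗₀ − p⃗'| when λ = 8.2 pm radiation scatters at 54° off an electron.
6.9822e-23 kg·m/s

Photon momentum magnitude is p = h/λ.

Initial momentum:
p₀ = h/λ = 6.6261e-34/8.2000e-12 = 8.0806e-23 kg·m/s

After scattering:
λ' = λ + Δλ = 8.2 + 1.0002 = 9.2002 pm
p' = h/λ' = 6.6261e-34/9.2002e-12 = 7.2021e-23 kg·m/s

Momentum is a vector; the scattered photon's direction makes angle θ = 54° with the incident direction. The magnitude of the vector change Δp⃗ = p⃗₀ − p⃗' is found from the law of cosines:
|Δp⃗|² = p₀² + p'² − 2p₀p'cos θ
|Δp⃗|² = (8.0806e-23)² + (7.2021e-23)² − 2·8.0806e-23·7.2021e-23·cos(54°)
|Δp⃗| = 6.9822e-23 kg·m/s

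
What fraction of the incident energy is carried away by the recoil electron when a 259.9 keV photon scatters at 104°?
0.3871 (or 38.71%)

Calculate initial and final photon energies:

Initial: E₀ = 259.9 keV → λ₀ = 4.7705 pm
Compton shift: Δλ = 3.0133 pm
Final wavelength: λ' = 7.7837 pm
Final energy: E' = 159.2860 keV

Fractional energy loss:
(E₀ - E')/E₀ = (259.9000 - 159.2860)/259.9000
= 100.6140/259.9000
= 0.3871
= 38.71%

(Intermediate values are shown rounded; full precision is carried through to the final answer.)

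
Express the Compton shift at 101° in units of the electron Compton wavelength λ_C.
1.1908 λ_C

The Compton shift formula is:
Δλ = λ_C(1 - cos θ)

Dividing both sides by λ_C:
Δλ/λ_C = 1 - cos θ

For θ = 101°:
Δλ/λ_C = 1 - cos(101°)
Δλ/λ_C = 1 - -0.1908
Δλ/λ_C = 1.1908

This means the shift is 1.1908 × λ_C = 2.8893 pm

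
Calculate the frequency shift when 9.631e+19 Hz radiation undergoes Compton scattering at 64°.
2.932e+19 Hz (decrease)

Convert frequency to wavelength (c = 299792458 m/s):
λ₀ = c/f₀ = 299792458/9.631e+19 = 3.1127864e-12 m = 3.1128 pm

Calculate Compton shift:
Δλ = λ_C(1 - cos(64°)) = 1.3627 pm

Final wavelength:
λ' = λ₀ + Δλ = 3.1128 + 1.3627 = 4.4755 pm

Final frequency:
f' = c/λ' = 299792458/4.4754722e-12 = 6.6985659e+19 Hz

Frequency shift (decrease):
Δf = f₀ - f' = 9.631e+19 - 6.6985659e+19 = 2.932e+19 Hz

(Intermediate values are shown rounded; full precision is carried through to the final answer.)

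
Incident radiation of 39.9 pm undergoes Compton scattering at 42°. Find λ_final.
40.5232 pm

Using the Compton scattering formula:
λ' = λ + Δλ = λ + λ_C(1 - cos θ)

Given:
- Initial wavelength λ = 39.9 pm
- Scattering angle θ = 42°
- Compton wavelength λ_C ≈ 2.4263 pm

Calculate the shift:
Δλ = 2.4263 × (1 - cos(42°))
Δλ = 2.4263 × 0.2569
Δλ = 0.6232 pm

Final wavelength:
λ' = 39.9 + 0.6232 = 40.5232 pm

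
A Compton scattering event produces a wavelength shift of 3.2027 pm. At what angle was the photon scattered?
108.66°

From the Compton formula Δλ = λ_C(1 - cos θ), we can solve for θ:

cos θ = 1 - Δλ/λ_C

Given:
- Δλ = 3.2027 pm
- λ_C = h/(m_e·c) ≈ 2.42631024 pm

cos θ = 1 - 3.2027/2.42631024
cos θ = 1 - 1.319988
cos θ = -0.319988

θ = arccos(-0.319988)
θ = 108.66°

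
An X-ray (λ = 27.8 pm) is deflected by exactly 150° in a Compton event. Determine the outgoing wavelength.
32.3276 pm

Using the Compton formula: λ' = λ + λ_C(1 − cos θ)

For θ = 150°, cos θ = -√3/2 (exact) ≈ -0.8660, so:
1 − cos 150° = 1 − (-√3/2) ≈ 1.8660

Δλ = λ_C × 1.8660 = 2.4263 × 1.8660 = 4.5276 pm

λ' = 27.8 + 4.5276 = 32.3276 pm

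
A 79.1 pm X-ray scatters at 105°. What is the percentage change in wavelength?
3.8613%

Calculate the Compton shift:
Δλ = λ_C(1 - cos(105°))
Δλ = 2.4263 × (1 - cos(105°))
Δλ = 2.4263 × 1.2588
Δλ = 3.0543 pm

Percentage change:
(Δλ/λ₀) × 100 = (3.0543/79.1) × 100
= 3.8613%

(Intermediate values are shown rounded; full precision is carried through to the final answer.)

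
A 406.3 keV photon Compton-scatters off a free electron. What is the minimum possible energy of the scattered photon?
156.8594 keV (at θ = 180°)

The scattered photon has minimum energy when its wavelength is maximum, i.e., when the Compton shift Δλ = λ_C(1 − cos θ) is maximum. This occurs at θ = 180° (backscattering), giving Δλ_max = 2λ_C = 4.8526 pm.

Initial wavelength: λ₀ = hc/E₀ = 3.0515 pm
Maximum final wavelength: λ'_max = λ₀ + 2λ_C = 3.0515 + 4.8526 = 7.9042 pm
Minimum final energy: E'_min = hc/λ'_max = 156.8594 keV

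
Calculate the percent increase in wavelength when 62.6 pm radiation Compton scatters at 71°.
2.6140%

Calculate the Compton shift:
Δλ = λ_C(1 - cos(71°))
Δλ = 2.4263 × (1 - cos(71°))
Δλ = 2.4263 × 0.6744
Δλ = 1.6364 pm

Percentage change:
(Δλ/λ₀) × 100 = (1.6364/62.6) × 100
= 2.6140%

(Intermediate values are shown rounded; full precision is carried through to the final answer.)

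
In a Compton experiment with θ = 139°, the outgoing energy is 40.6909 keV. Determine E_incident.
47.3000 keV

Convert final energy to wavelength (hc ≈ 1239.842 keV·pm):
λ' = hc/E' = 1239.842 / 40.6909 = 30.4698 pm

Calculate the Compton shift:
Δλ = λ_C(1 - cos(139°))
Δλ = 2.4263 × (1 - cos(139°))
Δλ = 4.2575 pm

Initial wavelength:
λ = λ' - Δλ = 30.4698 - 4.2575 = 26.2123 pm

Initial energy:
E = hc/λ = 1239.842 / 26.2123 = 47.3000 keV

(Intermediate values are shown rounded; full precision is carried through to the final answer.)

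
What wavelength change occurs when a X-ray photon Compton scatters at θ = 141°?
4.3119 pm

Using the Compton scattering formula:
Δλ = λ_C(1 - cos θ)

where λ_C = h/(m_e·c) ≈ 2.4263 pm is the Compton wavelength of an electron.

For θ = 141°:
cos(141°) = -0.7771
1 - cos(141°) = 1.7771

Δλ = 2.4263 × 1.7771
Δλ = 4.3119 pm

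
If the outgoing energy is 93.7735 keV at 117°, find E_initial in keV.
127.9001 keV

Convert final energy to wavelength (hc ≈ 1239.842 keV·pm):
λ' = hc/E' = 1239.842 / 93.7735 = 13.2217 pm

Calculate the Compton shift:
Δλ = λ_C(1 - cos(117°))
Δλ = 2.4263 × (1 - cos(117°))
Δλ = 3.5278 pm

Initial wavelength:
λ = λ' - Δλ = 13.2217 - 3.5278 = 9.6938 pm

Initial energy:
E = hc/λ = 1239.842 / 9.6938 = 127.9001 keV

(Intermediate values are shown rounded; full precision is carried through to the final answer.)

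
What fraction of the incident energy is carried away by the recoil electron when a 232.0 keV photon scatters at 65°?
0.2077 (or 20.77%)

Calculate initial and final photon energies:

Initial: E₀ = 232.0 keV → λ₀ = 5.3441 pm
Compton shift: Δλ = 1.4009 pm
Final wavelength: λ' = 6.7451 pm
Final energy: E' = 183.8150 keV

Fractional energy loss:
(E₀ - E')/E₀ = (232.0000 - 183.8150)/232.0000
= 48.1850/232.0000
= 0.2077
= 20.77%

(Intermediate values are shown rounded; full precision is carried through to the final answer.)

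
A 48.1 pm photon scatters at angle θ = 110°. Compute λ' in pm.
51.3562 pm

Using the Compton scattering formula:
λ' = λ + Δλ = λ + λ_C(1 - cos θ)

Given:
- Initial wavelength λ = 48.1 pm
- Scattering angle θ = 110°
- Compton wavelength λ_C ≈ 2.4263 pm

Calculate the shift:
Δλ = 2.4263 × (1 - cos(110°))
Δλ = 2.4263 × 1.3420
Δλ = 3.2562 pm

Final wavelength:
λ' = 48.1 + 3.2562 = 51.3562 pm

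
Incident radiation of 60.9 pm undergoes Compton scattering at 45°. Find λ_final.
61.6106 pm

Using the Compton scattering formula:
λ' = λ + Δλ = λ + λ_C(1 - cos θ)

Given:
- Initial wavelength λ = 60.9 pm
- Scattering angle θ = 45°
- Compton wavelength λ_C ≈ 2.4263 pm

Calculate the shift:
Δλ = 2.4263 × (1 - cos(45°))
Δλ = 2.4263 × 0.2929
Δλ = 0.7106 pm

Final wavelength:
λ' = 60.9 + 0.7106 = 61.6106 pm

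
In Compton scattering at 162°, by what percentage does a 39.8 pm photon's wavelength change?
11.8941%

Calculate the Compton shift:
Δλ = λ_C(1 - cos(162°))
Δλ = 2.4263 × (1 - cos(162°))
Δλ = 2.4263 × 1.9511
Δλ = 4.7339 pm

Percentage change:
(Δλ/λ₀) × 100 = (4.7339/39.8) × 100
= 11.8941%

(Intermediate values are shown rounded; full precision is carried through to the final answer.)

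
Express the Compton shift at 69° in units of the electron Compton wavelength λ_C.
0.6416 λ_C

The Compton shift formula is:
Δλ = λ_C(1 - cos θ)

Dividing both sides by λ_C:
Δλ/λ_C = 1 - cos θ

For θ = 69°:
Δλ/λ_C = 1 - cos(69°)
Δλ/λ_C = 1 - 0.3584
Δλ/λ_C = 0.6416

This means the shift is 0.6416 × λ_C = 1.5568 pm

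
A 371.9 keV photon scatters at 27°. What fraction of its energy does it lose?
0.0735 (or 7.35%)

Calculate initial and final photon energies:

Initial: E₀ = 371.9 keV → λ₀ = 3.3338 pm
Compton shift: Δλ = 0.2645 pm
Final wavelength: λ' = 3.5983 pm
Final energy: E' = 344.5674 keV

Fractional energy loss:
(E₀ - E')/E₀ = (371.9000 - 344.5674)/371.9000
= 27.3326/371.9000
= 0.0735
= 7.35%

(Intermediate values are shown rounded; full precision is carried through to the final answer.)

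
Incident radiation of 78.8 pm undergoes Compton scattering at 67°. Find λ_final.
80.2783 pm

Using the Compton scattering formula:
λ' = λ + Δλ = λ + λ_C(1 - cos θ)

Given:
- Initial wavelength λ = 78.8 pm
- Scattering angle θ = 67°
- Compton wavelength λ_C ≈ 2.4263 pm

Calculate the shift:
Δλ = 2.4263 × (1 - cos(67°))
Δλ = 2.4263 × 0.6093
Δλ = 1.4783 pm

Final wavelength:
λ' = 78.8 + 1.4783 = 80.2783 pm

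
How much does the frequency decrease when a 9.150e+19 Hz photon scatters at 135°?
5.109e+19 Hz (decrease)

Convert frequency to wavelength (c = 299792458 m/s):
λ₀ = c/f₀ = 299792458/9.150e+19 = 3.2764203e-12 m = 3.2764 pm

Calculate Compton shift:
Δλ = λ_C(1 - cos(135°)) = 4.1420 pm

Final wavelength:
λ' = λ₀ + Δλ = 3.2764 + 4.1420 = 7.4184 pm

Final frequency:
f' = c/λ' = 299792458/7.4183910e-12 = 4.0412060e+19 Hz

Frequency shift (decrease):
Δf = f₀ - f' = 9.150e+19 - 4.0412060e+19 = 5.109e+19 Hz

(Intermediate values are shown rounded; full precision is carried through to the final answer.)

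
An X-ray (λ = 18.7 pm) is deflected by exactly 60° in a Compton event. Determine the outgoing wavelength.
19.9132 pm

Using the Compton formula: λ' = λ + λ_C(1 − cos θ)

For θ = 60°, cos θ = 1/2 (exact) = 0.5000, so:
1 − cos 60° = 1 − (1/2) = 0.5000

Δλ = λ_C × 0.5000 = 2.4263 × 0.5000 = 1.2132 pm

λ' = 18.7 + 1.2132 = 19.9132 pm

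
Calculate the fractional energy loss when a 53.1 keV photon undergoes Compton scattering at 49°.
0.0345 (or 3.45%)

Calculate initial and final photon energies:

Initial: E₀ = 53.1 keV → λ₀ = 23.3492 pm
Compton shift: Δλ = 0.8345 pm
Final wavelength: λ' = 24.1837 pm
Final energy: E' = 51.2677 keV

Fractional energy loss:
(E₀ - E')/E₀ = (53.1000 - 51.2677)/53.1000
= 1.8323/53.1000
= 0.0345
= 3.45%

(Intermediate values are shown rounded; full precision is carried through to the final answer.)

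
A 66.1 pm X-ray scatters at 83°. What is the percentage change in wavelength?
3.2233%

Calculate the Compton shift:
Δλ = λ_C(1 - cos(83°))
Δλ = 2.4263 × (1 - cos(83°))
Δλ = 2.4263 × 0.8781
Δλ = 2.1306 pm

Percentage change:
(Δλ/λ₀) × 100 = (2.1306/66.1) × 100
= 3.2233%

(Intermediate values are shown rounded; full precision is carried through to the final answer.)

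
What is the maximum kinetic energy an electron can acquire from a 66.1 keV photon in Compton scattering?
13.5859 keV

Maximum energy transfer occurs at θ = 180° (backscattering).

Initial photon: E₀ = 66.1 keV → λ₀ = 18.7571 pm

Maximum Compton shift (at 180°):
Δλ_max = 2λ_C = 2 × 2.4263 = 4.8526 pm

Final wavelength:
λ' = 18.7571 + 4.8526 = 23.6097 pm

Minimum photon energy (maximum energy to electron):
E'_min = hc/λ' = 52.5141 keV

Maximum electron kinetic energy:
K_max = E₀ - E'_min = 66.1000 - 52.5141 = 13.5859 keV

(Intermediate values are shown rounded; full precision is carried through to the final answer.)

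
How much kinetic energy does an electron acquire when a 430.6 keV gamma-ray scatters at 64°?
138.3238 keV

By energy conservation: K_e = E_initial - E_final

First find the scattered photon energy:
Initial wavelength: λ = hc/E = 2.8793 pm
Compton shift: Δλ = λ_C(1 - cos(64°)) = 1.3627 pm
Final wavelength: λ' = 2.8793 + 1.3627 = 4.2420 pm
Final photon energy: E' = hc/λ' = 292.2762 keV

Electron kinetic energy:
K_e = E - E' = 430.6000 - 292.2762 = 138.3238 keV

(Intermediate values are shown rounded; full precision is carried through to the final answer.)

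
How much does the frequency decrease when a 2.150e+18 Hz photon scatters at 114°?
5.137e+16 Hz (decrease)

Convert frequency to wavelength (c = 299792458 m/s):
λ₀ = c/f₀ = 299792458/2.150e+18 = 1.3943835e-10 m = 139.4384 pm

Calculate Compton shift:
Δλ = λ_C(1 - cos(114°)) = 3.4132 pm

Final wavelength:
λ' = λ₀ + Δλ = 139.4384 + 3.4132 = 142.8515 pm

Final frequency:
f' = c/λ' = 299792458/1.4285153e-10 = 2.0986296e+18 Hz

Frequency shift (decrease):
Δf = f₀ - f' = 2.150e+18 - 2.0986296e+18 = 5.137e+16 Hz

(Intermediate values are shown rounded; full precision is carried through to the final answer.)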